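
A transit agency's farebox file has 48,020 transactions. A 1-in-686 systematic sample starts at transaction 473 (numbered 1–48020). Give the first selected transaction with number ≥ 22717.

23111

k = 686
Steps past start: ⌈(22717 − 473)/686⌉ = ⌈22244/686⌉ = 33
Selected transaction: 473 + 33×686 = 23111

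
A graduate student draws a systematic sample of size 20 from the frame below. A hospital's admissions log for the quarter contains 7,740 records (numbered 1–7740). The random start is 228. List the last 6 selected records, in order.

5646, 6033, 6420, 6807, 7194, 7581

k = N/n = 7740/20 = 387
15th selection = 228 + 14×387 = 5646
16th: 5646 + 387 = 6033
17th: 6033 + 387 = 6420
18th: 6420 + 387 = 6807
19th: 6807 + 387 = 7194
20th: 7194 + 387 = 7581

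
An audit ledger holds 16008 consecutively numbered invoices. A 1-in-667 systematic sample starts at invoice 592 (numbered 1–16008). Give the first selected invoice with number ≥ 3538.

k = 667
Steps past start: ⌈(3538 − 592)/667⌉ = ⌈2946/667⌉ = 5
Selected invoice: 592 + 5×667 = 3927

3927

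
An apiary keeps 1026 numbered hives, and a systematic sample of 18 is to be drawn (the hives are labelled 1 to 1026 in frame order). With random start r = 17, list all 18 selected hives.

k = N/n = 1026/18 = 57
hive 1: 17
hive 2: 17 + 57 = 74
hive 3: 74 + 57 = 131
hive 4: 131 + 57 = 188
hive 5: 188 + 57 = 245
hive 6: 245 + 57 = 302
hive 7: 302 + 57 = 359
hive 8: 359 + 57 = 416
hive 9: 416 + 57 = 473
hive 10: 473 + 57 = 530
hive 11: 530 + 57 = 587
hive 12: 587 + 57 = 644
hive 13: 644 + 57 = 701
hive 14: 701 + 57 = 758
hive 15: 758 + 57 = 815
hive 16: 815 + 57 = 872
hive 17: 872 + 57 = 929
hive 18: 929 + 57 = 986

17, 74, 131, 188, 245, 302, 359, 416, 473, 530, 587, 644, 701, 758, 815, 872, 929, 986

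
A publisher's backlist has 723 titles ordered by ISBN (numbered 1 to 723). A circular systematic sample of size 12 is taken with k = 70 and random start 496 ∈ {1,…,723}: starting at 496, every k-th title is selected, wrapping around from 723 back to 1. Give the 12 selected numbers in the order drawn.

Selection 1: 496
Selection 2: 496 + 70 = 566
Selection 3: 566 + 70 = 636
Selection 4: 636 + 70 = 706
Selection 5: 706 + 70 = 776 → 776 − 723 = 53
Selection 6: 53 + 70 = 123
Selection 7: 123 + 70 = 193
Selection 8: 193 + 70 = 263
Selection 9: 263 + 70 = 333
Selection 10: 333 + 70 = 403
Selection 11: 403 + 70 = 473
Selection 12: 473 + 70 = 543

496, 566, 636, 706, 53, 123, 193, 263, 333, 403, 473, 543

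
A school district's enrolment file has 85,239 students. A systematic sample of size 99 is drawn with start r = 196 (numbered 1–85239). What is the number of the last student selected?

k = 85239/99 = 861
99th selection = r + (99−1)·k = 196 + 98×861 = 196 + 84378 = 84574

84574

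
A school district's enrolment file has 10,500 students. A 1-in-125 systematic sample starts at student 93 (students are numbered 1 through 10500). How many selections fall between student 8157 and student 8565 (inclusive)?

3

k = 125
First selection ≥ 8157: 93 + ⌈(8157−93)/125⌉·125 = 93 + 65×125 = 8218
Last selection ≤ 8565: 93 + ⌊(8565−93)/125⌋·125 = 93 + 67×125 = 8468
Count = 67 − 65 + 1 = 3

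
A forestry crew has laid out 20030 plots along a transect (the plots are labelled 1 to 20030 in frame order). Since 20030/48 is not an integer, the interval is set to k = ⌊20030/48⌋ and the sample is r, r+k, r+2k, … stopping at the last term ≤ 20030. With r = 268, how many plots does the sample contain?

48

k = ⌊20030/48⌋ = 417
Achieved size = ⌊(20030 − 268)/417⌋ + 1 = ⌊19762/417⌋ + 1 = 47 + 1 = 48
(last selection: 268 + 47×417 = 19867 ≤ 20030; next would be 20284 > 20030)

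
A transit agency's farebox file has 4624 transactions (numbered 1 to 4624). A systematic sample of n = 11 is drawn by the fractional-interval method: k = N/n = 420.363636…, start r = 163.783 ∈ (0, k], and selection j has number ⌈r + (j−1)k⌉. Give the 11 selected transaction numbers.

j=1: r + 0k = 163.783 → ⌈·⌉ = 164
j=2: r + 1k = 584.146636… → ⌈·⌉ = 585
j=3: r + 2k = 1004.510272… → ⌈·⌉ = 1005
j=4: r + 3k = 1424.873909… → ⌈·⌉ = 1425
j=5: r + 4k = 1845.237545… → ⌈·⌉ = 1846
j=6: r + 5k = 2265.601181… → ⌈·⌉ = 2266
j=7: r + 6k = 2685.964818… → ⌈·⌉ = 2686
j=8: r + 7k = 3106.328454… → ⌈·⌉ = 3107
j=9: r + 8k = 3526.692090… → ⌈·⌉ = 3527
j=10: r + 9k = 3947.055727… → ⌈·⌉ = 3948
j=11: r + 10k = 4367.419363… → ⌈·⌉ = 4368

164, 585, 1005, 1425, 1846, 2266, 2686, 3107, 3527, 3948, 4368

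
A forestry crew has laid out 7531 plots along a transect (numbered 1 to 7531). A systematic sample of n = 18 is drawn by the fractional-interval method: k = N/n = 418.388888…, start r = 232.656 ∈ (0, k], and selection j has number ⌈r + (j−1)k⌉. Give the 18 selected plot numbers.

233, 652, 1070, 1488, 1907, 2325, 2743, 3162, 3580, 3999, 4417, 4835, 5254, 5672, 6091, 6509, 6927, 7346

j=1: r + 0k = 232.656 → ⌈·⌉ = 233
j=2: r + 1k = 651.044888… → ⌈·⌉ = 652
j=3: r + 2k = 1069.433777… → ⌈·⌉ = 1070
j=4: r + 3k = 1487.822666… → ⌈·⌉ = 1488
j=5: r + 4k = 1906.211555… → ⌈·⌉ = 1907
j=6: r + 5k = 2324.600444… → ⌈·⌉ = 2325
j=7: r + 6k = 2742.989333… → ⌈·⌉ = 2743
j=8: r + 7k = 3161.378222… → ⌈·⌉ = 3162
j=9: r + 8k = 3579.767111… → ⌈·⌉ = 3580
j=10: r + 9k = 3998.156 → ⌈·⌉ = 3999
j=11: r + 10k = 4416.544888… → ⌈·⌉ = 4417
j=12: r + 11k = 4834.933777… → ⌈·⌉ = 4835
j=13: r + 12k = 5253.322666… → ⌈·⌉ = 5254
j=14: r + 13k = 5671.711555… → ⌈·⌉ = 5672
j=15: r + 14k = 6090.100444… → ⌈·⌉ = 6091
j=16: r + 15k = 6508.489333… → ⌈·⌉ = 6509
j=17: r + 16k = 6926.878222… → ⌈·⌉ = 6927
j=18: r + 17k = 7345.267111… → ⌈·⌉ = 7346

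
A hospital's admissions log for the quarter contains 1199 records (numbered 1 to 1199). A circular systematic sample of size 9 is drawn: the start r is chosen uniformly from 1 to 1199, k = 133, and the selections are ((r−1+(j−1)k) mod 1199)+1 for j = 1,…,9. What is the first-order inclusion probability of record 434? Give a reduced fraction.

9/1199

For each position j, as r ranges over 1…1199 the j-th selection hits every record exactly once, so record 434 is selected for exactly 9 of the 1199 starts.
Inclusion probability = 9/1199.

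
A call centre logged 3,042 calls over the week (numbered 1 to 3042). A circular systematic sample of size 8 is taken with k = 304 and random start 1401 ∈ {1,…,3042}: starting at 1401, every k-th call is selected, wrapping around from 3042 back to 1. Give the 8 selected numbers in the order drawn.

1401, 1705, 2009, 2313, 2617, 2921, 183, 487

Selection 1: 1401
Selection 2: 1401 + 304 = 1705
Selection 3: 1705 + 304 = 2009
Selection 4: 2009 + 304 = 2313
Selection 5: 2313 + 304 = 2617
Selection 6: 2617 + 304 = 2921
Selection 7: 2921 + 304 = 3225 → 3225 − 3042 = 183
Selection 8: 183 + 304 = 487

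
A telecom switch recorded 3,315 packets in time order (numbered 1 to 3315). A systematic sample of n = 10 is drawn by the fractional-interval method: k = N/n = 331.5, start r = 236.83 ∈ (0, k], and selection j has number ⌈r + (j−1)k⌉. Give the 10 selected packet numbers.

j=1: r + 0k = 236.83 → ⌈·⌉ = 237
j=2: r + 1k = 568.33 → ⌈·⌉ = 569
j=3: r + 2k = 899.83 → ⌈·⌉ = 900
j=4: r + 3k = 1231.33 → ⌈·⌉ = 1232
j=5: r + 4k = 1562.83 → ⌈·⌉ = 1563
j=6: r + 5k = 1894.33 → ⌈·⌉ = 1895
j=7: r + 6k = 2225.83 → ⌈·⌉ = 2226
j=8: r + 7k = 2557.33 → ⌈·⌉ = 2558
j=9: r + 8k = 2888.83 → ⌈·⌉ = 2889
j=10: r + 9k = 3220.33 → ⌈·⌉ = 3221

237, 569, 900, 1232, 1563, 1895, 2226, 2558, 2889, 3221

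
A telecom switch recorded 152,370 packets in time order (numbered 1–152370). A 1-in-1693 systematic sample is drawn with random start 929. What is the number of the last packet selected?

151606

k = 1693
90th selection = r + (90−1)·k = 929 + 89×1693 = 929 + 150677 = 151606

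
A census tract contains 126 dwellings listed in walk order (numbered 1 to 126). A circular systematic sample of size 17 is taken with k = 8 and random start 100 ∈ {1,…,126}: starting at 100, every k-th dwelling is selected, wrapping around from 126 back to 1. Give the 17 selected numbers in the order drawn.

100, 108, 116, 124, 6, 14, 22, 30, 38, 46, 54, 62, 70, 78, 86, 94, 102

Selection 1: 100
Selection 2: 100 + 8 = 108
Selection 3: 108 + 8 = 116
Selection 4: 116 + 8 = 124
Selection 5: 124 + 8 = 132 → 132 − 126 = 6
Selection 6: 6 + 8 = 14
Selection 7: 14 + 8 = 22
Selection 8: 22 + 8 = 30
Selection 9: 30 + 8 = 38
Selection 10: 38 + 8 = 46
Selection 11: 46 + 8 = 54
Selection 12: 54 + 8 = 62
Selection 13: 62 + 8 = 70
Selection 14: 70 + 8 = 78
Selection 15: 78 + 8 = 86
Selection 16: 86 + 8 = 94
Selection 17: 94 + 8 = 102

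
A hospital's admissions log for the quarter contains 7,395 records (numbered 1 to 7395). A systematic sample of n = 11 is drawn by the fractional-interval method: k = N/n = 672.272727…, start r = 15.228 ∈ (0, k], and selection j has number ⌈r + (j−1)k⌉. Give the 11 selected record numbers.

16, 688, 1360, 2033, 2705, 3377, 4049, 4722, 5394, 6066, 6738

j=1: r + 0k = 15.228 → ⌈·⌉ = 16
j=2: r + 1k = 687.500727… → ⌈·⌉ = 688
j=3: r + 2k = 1359.773454… → ⌈·⌉ = 1360
j=4: r + 3k = 2032.046181… → ⌈·⌉ = 2033
j=5: r + 4k = 2704.318909… → ⌈·⌉ = 2705
j=6: r + 5k = 3376.591636… → ⌈·⌉ = 3377
j=7: r + 6k = 4048.864363… → ⌈·⌉ = 4049
j=8: r + 7k = 4721.137090… → ⌈·⌉ = 4722
j=9: r + 8k = 5393.409818… → ⌈·⌉ = 5394
j=10: r + 9k = 6065.682545… → ⌈·⌉ = 6066
j=11: r + 10k = 6737.955272… → ⌈·⌉ = 6738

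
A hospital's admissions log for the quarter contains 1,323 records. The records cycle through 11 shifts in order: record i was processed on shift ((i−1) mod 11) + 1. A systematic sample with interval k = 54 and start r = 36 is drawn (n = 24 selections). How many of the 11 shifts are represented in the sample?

11

Consecutive selections differ by k = 54, so their shift numbers differ by 54 mod 11 = 10.
gcd(54, 11) = 1, so the sample visits 11/1 = 11 distinct residues mod 11.
Start 36 is shift 3; the shifts hit are 1, 2, 3, 4, 5, 6, 7, 8, 9, 10, 11.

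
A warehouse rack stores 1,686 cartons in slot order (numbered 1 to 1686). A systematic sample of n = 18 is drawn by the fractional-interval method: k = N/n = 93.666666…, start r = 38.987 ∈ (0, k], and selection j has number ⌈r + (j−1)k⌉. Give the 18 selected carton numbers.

j=1: r + 0k = 38.987 → ⌈·⌉ = 39
j=2: r + 1k = 132.653666… → ⌈·⌉ = 133
j=3: r + 2k = 226.320333… → ⌈·⌉ = 227
j=4: r + 3k = 319.987 → ⌈·⌉ = 320
j=5: r + 4k = 413.653666… → ⌈·⌉ = 414
j=6: r + 5k = 507.320333… → ⌈·⌉ = 508
j=7: r + 6k = 600.987 → ⌈·⌉ = 601
j=8: r + 7k = 694.653666… → ⌈·⌉ = 695
j=9: r + 8k = 788.320333… → ⌈·⌉ = 789
j=10: r + 9k = 881.987 → ⌈·⌉ = 882
j=11: r + 10k = 975.653666… → ⌈·⌉ = 976
j=12: r + 11k = 1069.320333… → ⌈·⌉ = 1070
j=13: r + 12k = 1162.987 → ⌈·⌉ = 1163
j=14: r + 13k = 1256.653666… → ⌈·⌉ = 1257
j=15: r + 14k = 1350.320333… → ⌈·⌉ = 1351
j=16: r + 15k = 1443.987 → ⌈·⌉ = 1444
j=17: r + 16k = 1537.653666… → ⌈·⌉ = 1538
j=18: r + 17k = 1631.320333… → ⌈·⌉ = 1632

39, 133, 227, 320, 414, 508, 601, 695, 789, 882, 976, 1070, 1163, 1257, 1351, 1444, 1538, 1632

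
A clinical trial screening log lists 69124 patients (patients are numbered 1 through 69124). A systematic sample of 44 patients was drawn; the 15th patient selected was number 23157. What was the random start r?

k = 69124/44 = 1571
r = 23157 − (15−1)×1571 = 23157 − 21994 = 1163

1163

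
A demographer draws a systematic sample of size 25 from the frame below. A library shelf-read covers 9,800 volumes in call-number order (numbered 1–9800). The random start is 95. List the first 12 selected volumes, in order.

k = N/n = 9800/25 = 392
volume 1: 95
volume 2: 95 + 392 = 487
volume 3: 487 + 392 = 879
volume 4: 879 + 392 = 1271
volume 5: 1271 + 392 = 1663
volume 6: 1663 + 392 = 2055
volume 7: 2055 + 392 = 2447
volume 8: 2447 + 392 = 2839
volume 9: 2839 + 392 = 3231
volume 10: 3231 + 392 = 3623
volume 11: 3623 + 392 = 4015
volume 12: 4015 + 392 = 4407

95, 487, 879, 1271, 1663, 2055, 2447, 2839, 3231, 3623, 4015, 4407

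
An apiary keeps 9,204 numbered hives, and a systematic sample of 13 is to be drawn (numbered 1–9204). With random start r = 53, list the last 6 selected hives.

k = N/n = 9204/13 = 708
8th selection = 53 + 7×708 = 5009
9th: 5009 + 708 = 5717
10th: 5717 + 708 = 6425
11th: 6425 + 708 = 7133
12th: 7133 + 708 = 7841
13th: 7841 + 708 = 8549

5009, 5717, 6425, 7133, 7841, 8549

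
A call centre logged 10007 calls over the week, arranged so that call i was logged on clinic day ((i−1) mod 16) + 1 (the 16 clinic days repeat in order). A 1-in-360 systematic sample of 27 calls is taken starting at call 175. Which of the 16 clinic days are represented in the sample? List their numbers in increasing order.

Consecutive selections differ by k = 360, so their clinic day numbers differ by 360 mod 16 = 8.
gcd(360, 16) = 8, so the sample visits 16/8 = 2 distinct residues mod 16.
Start 175 is clinic day 15; the clinic days hit are 7, 15.

7, 15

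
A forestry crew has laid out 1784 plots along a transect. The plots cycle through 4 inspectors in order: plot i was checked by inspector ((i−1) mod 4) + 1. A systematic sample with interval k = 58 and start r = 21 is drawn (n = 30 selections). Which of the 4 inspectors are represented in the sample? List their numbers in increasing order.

Consecutive selections differ by k = 58, so their inspector numbers differ by 58 mod 4 = 2.
gcd(58, 4) = 2, so the sample visits 4/2 = 2 distinct residues mod 4.
Start 21 is inspector 1; the inspectors hit are 1, 3.

1, 3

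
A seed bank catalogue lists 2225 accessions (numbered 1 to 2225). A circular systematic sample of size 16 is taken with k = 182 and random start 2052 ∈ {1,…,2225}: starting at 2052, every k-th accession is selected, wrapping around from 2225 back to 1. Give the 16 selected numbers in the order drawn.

2052, 9, 191, 373, 555, 737, 919, 1101, 1283, 1465, 1647, 1829, 2011, 2193, 150, 332

Selection 1: 2052
Selection 2: 2052 + 182 = 2234 → 2234 − 2225 = 9
Selection 3: 9 + 182 = 191
Selection 4: 191 + 182 = 373
Selection 5: 373 + 182 = 555
Selection 6: 555 + 182 = 737
Selection 7: 737 + 182 = 919
Selection 8: 919 + 182 = 1101
Selection 9: 1101 + 182 = 1283
Selection 10: 1283 + 182 = 1465
Selection 11: 1465 + 182 = 1647
Selection 12: 1647 + 182 = 1829
Selection 13: 1829 + 182 = 2011
Selection 14: 2011 + 182 = 2193
Selection 15: 2193 + 182 = 2375 → 2375 − 2225 = 150
Selection 16: 150 + 182 = 332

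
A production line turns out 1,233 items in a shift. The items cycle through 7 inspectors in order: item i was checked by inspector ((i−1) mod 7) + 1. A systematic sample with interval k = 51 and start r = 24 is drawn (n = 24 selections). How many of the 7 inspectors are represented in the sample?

Consecutive selections differ by k = 51, so their inspector numbers differ by 51 mod 7 = 2.
gcd(51, 7) = 1, so the sample visits 7/1 = 7 distinct residues mod 7.
Start 24 is inspector 3; the inspectors hit are 1, 2, 3, 4, 5, 6, 7.

7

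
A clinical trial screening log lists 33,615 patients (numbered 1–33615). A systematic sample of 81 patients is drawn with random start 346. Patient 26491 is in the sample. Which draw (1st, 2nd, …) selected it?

k = 33615/81 = 415
position = (26491 − 346)/415 + 1 = 26145/415 + 1 = 63 + 1 = 64

64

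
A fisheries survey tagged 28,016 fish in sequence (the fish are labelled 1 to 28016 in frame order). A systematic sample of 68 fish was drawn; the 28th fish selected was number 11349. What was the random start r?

k = 28016/68 = 412
r = 11349 − (28−1)×412 = 11349 − 11124 = 225

225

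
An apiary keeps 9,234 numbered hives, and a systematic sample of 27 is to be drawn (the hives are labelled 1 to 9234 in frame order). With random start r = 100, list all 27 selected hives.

100, 442, 784, 1126, 1468, 1810, 2152, 2494, 2836, 3178, 3520, 3862, 4204, 4546, 4888, 5230, 5572, 5914, 6256, 6598, 6940, 7282, 7624, 7966, 8308, 8650, 8992

k = N/n = 9234/27 = 342
hive 1: 100
hive 2: 100 + 342 = 442
hive 3: 442 + 342 = 784
hive 4: 784 + 342 = 1126
hive 5: 1126 + 342 = 1468
hive 6: 1468 + 342 = 1810
hive 7: 1810 + 342 = 2152
hive 8: 2152 + 342 = 2494
hive 9: 2494 + 342 = 2836
hive 10: 2836 + 342 = 3178
hive 11: 3178 + 342 = 3520
hive 12: 3520 + 342 = 3862
hive 13: 3862 + 342 = 4204
hive 14: 4204 + 342 = 4546
hive 15: 4546 + 342 = 4888
hive 16: 4888 + 342 = 5230
hive 17: 5230 + 342 = 5572
hive 18: 5572 + 342 = 5914
hive 19: 5914 + 342 = 6256
hive 20: 6256 + 342 = 6598
hive 21: 6598 + 342 = 6940
hive 22: 6940 + 342 = 7282
hive 23: 7282 + 342 = 7624
hive 24: 7624 + 342 = 7966
hive 25: 7966 + 342 = 8308
hive 26: 8308 + 342 = 8650
hive 27: 8650 + 342 = 8992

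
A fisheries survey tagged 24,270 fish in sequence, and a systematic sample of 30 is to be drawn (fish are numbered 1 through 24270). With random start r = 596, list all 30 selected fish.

k = N/n = 24270/30 = 809
fish 1: 596
fish 2: 596 + 809 = 1405
fish 3: 1405 + 809 = 2214
fish 4: 2214 + 809 = 3023
fish 5: 3023 + 809 = 3832
fish 6: 3832 + 809 = 4641
fish 7: 4641 + 809 = 5450
fish 8: 5450 + 809 = 6259
fish 9: 6259 + 809 = 7068
fish 10: 7068 + 809 = 7877
fish 11: 7877 + 809 = 8686
fish 12: 8686 + 809 = 9495
fish 13: 9495 + 809 = 10304
fish 14: 10304 + 809 = 11113
fish 15: 11113 + 809 = 11922
fish 16: 11922 + 809 = 12731
fish 17: 12731 + 809 = 13540
fish 18: 13540 + 809 = 14349
fish 19: 14349 + 809 = 15158
fish 20: 15158 + 809 = 15967
fish 21: 15967 + 809 = 16776
fish 22: 16776 + 809 = 17585
fish 23: 17585 + 809 = 18394
fish 24: 18394 + 809 = 19203
fish 25: 19203 + 809 = 20012
fish 26: 20012 + 809 = 20821
fish 27: 20821 + 809 = 21630
fish 28: 21630 + 809 = 22439
fish 29: 22439 + 809 = 23248
fish 30: 23248 + 809 = 24057

596, 1405, 2214, 3023, 3832, 4641, 5450, 6259, 7068, 7877, 8686, 9495, 10304, 11113, 11922, 12731, 13540, 14349, 15158, 15967, 16776, 17585, 18394, 19203, 20012, 20821, 21630, 22439, 23248, 24057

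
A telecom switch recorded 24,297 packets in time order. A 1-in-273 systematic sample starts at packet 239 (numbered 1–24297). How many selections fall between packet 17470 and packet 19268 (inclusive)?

6

k = 273
First selection ≥ 17470: 239 + ⌈(17470−239)/273⌉·273 = 239 + 64×273 = 17711
Last selection ≤ 19268: 239 + ⌊(19268−239)/273⌋·273 = 239 + 69×273 = 19076
Count = 69 − 64 + 1 = 6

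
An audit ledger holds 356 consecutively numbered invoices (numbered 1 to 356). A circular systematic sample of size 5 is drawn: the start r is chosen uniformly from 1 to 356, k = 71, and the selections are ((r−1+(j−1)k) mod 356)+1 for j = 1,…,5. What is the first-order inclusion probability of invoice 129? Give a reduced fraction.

5/356

For each position j, as r ranges over 1…356 the j-th selection hits every invoice exactly once, so invoice 129 is selected for exactly 5 of the 356 starts.
Inclusion probability = 5/356.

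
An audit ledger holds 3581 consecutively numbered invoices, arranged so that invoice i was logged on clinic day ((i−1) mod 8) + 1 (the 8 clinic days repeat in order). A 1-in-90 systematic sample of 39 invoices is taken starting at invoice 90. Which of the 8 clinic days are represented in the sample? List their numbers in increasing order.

Consecutive selections differ by k = 90, so their clinic day numbers differ by 90 mod 8 = 2.
gcd(90, 8) = 2, so the sample visits 8/2 = 4 distinct residues mod 8.
Start 90 is clinic day 2; the clinic days hit are 2, 4, 6, 8.

2, 4, 6, 8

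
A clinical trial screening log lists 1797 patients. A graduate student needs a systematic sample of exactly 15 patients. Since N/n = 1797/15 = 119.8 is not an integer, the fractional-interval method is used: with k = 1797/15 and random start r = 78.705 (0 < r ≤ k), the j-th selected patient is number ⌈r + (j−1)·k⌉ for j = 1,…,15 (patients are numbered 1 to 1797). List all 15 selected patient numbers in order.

j=1: r + 0k = 78.705 → ⌈·⌉ = 79
j=2: r + 1k = 198.505 → ⌈·⌉ = 199
j=3: r + 2k = 318.305 → ⌈·⌉ = 319
j=4: r + 3k = 438.105 → ⌈·⌉ = 439
j=5: r + 4k = 557.905 → ⌈·⌉ = 558
j=6: r + 5k = 677.705 → ⌈·⌉ = 678
j=7: r + 6k = 797.505 → ⌈·⌉ = 798
j=8: r + 7k = 917.305 → ⌈·⌉ = 918
j=9: r + 8k = 1037.105 → ⌈·⌉ = 1038
j=10: r + 9k = 1156.905 → ⌈·⌉ = 1157
j=11: r + 10k = 1276.705 → ⌈·⌉ = 1277
j=12: r + 11k = 1396.505 → ⌈·⌉ = 1397
j=13: r + 12k = 1516.305 → ⌈·⌉ = 1517
j=14: r + 13k = 1636.105 → ⌈·⌉ = 1637
j=15: r + 14k = 1755.905 → ⌈·⌉ = 1756

79, 199, 319, 439, 558, 678, 798, 918, 1038, 1157, 1277, 1397, 1517, 1637, 1756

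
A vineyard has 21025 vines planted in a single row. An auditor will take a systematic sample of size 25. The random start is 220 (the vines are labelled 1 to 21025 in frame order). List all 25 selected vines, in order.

k = N/n = 21025/25 = 841
vine 1: 220
vine 2: 220 + 841 = 1061
vine 3: 1061 + 841 = 1902
vine 4: 1902 + 841 = 2743
vine 5: 2743 + 841 = 3584
vine 6: 3584 + 841 = 4425
vine 7: 4425 + 841 = 5266
vine 8: 5266 + 841 = 6107
vine 9: 6107 + 841 = 6948
vine 10: 6948 + 841 = 7789
vine 11: 7789 + 841 = 8630
vine 12: 8630 + 841 = 9471
vine 13: 9471 + 841 = 10312
vine 14: 10312 + 841 = 11153
vine 15: 11153 + 841 = 11994
vine 16: 11994 + 841 = 12835
vine 17: 12835 + 841 = 13676
vine 18: 13676 + 841 = 14517
vine 19: 14517 + 841 = 15358
vine 20: 15358 + 841 = 16199
vine 21: 16199 + 841 = 17040
vine 22: 17040 + 841 = 17881
vine 23: 17881 + 841 = 18722
vine 24: 18722 + 841 = 19563
vine 25: 19563 + 841 = 20404

220, 1061, 1902, 2743, 3584, 4425, 5266, 6107, 6948, 7789, 8630, 9471, 10312, 11153, 11994, 12835, 13676, 14517, 15358, 16199, 17040, 17881, 18722, 19563, 20404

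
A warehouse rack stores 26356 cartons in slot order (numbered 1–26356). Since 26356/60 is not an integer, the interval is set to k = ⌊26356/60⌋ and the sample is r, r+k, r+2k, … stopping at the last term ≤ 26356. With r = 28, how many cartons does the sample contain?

60

k = ⌊26356/60⌋ = 439
Achieved size = ⌊(26356 − 28)/439⌋ + 1 = ⌊26328/439⌋ + 1 = 59 + 1 = 60
(last selection: 28 + 59×439 = 25929 ≤ 26356; next would be 26368 > 26356)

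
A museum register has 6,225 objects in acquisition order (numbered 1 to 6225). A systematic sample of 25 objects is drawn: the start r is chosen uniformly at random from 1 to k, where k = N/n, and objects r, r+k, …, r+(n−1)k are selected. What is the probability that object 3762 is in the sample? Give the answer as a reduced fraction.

k = 6225/25 = 249.
Object 3762 is selected iff r ≡ 3762 (mod 249); exactly one such r in {1,…,249}.
Inclusion probability = 1/249.

1/249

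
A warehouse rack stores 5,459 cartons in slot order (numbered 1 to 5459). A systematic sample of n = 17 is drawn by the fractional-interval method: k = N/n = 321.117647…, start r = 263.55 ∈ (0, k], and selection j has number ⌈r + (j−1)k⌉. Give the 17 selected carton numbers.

264, 585, 906, 1227, 1549, 1870, 2191, 2512, 2833, 3154, 3475, 3796, 4117, 4439, 4760, 5081, 5402

j=1: r + 0k = 263.55 → ⌈·⌉ = 264
j=2: r + 1k = 584.667647… → ⌈·⌉ = 585
j=3: r + 2k = 905.785294… → ⌈·⌉ = 906
j=4: r + 3k = 1226.902941… → ⌈·⌉ = 1227
j=5: r + 4k = 1548.020588… → ⌈·⌉ = 1549
j=6: r + 5k = 1869.138235… → ⌈·⌉ = 1870
j=7: r + 6k = 2190.255882… → ⌈·⌉ = 2191
j=8: r + 7k = 2511.373529… → ⌈·⌉ = 2512
j=9: r + 8k = 2832.491176… → ⌈·⌉ = 2833
j=10: r + 9k = 3153.608823… → ⌈·⌉ = 3154
j=11: r + 10k = 3474.726470… → ⌈·⌉ = 3475
j=12: r + 11k = 3795.844117… → ⌈·⌉ = 3796
j=13: r + 12k = 4116.961764… → ⌈·⌉ = 4117
j=14: r + 13k = 4438.079411… → ⌈·⌉ = 4439
j=15: r + 14k = 4759.197058… → ⌈·⌉ = 4760
j=16: r + 15k = 5080.314705… → ⌈·⌉ = 5081
j=17: r + 16k = 5401.432352… → ⌈·⌉ = 5402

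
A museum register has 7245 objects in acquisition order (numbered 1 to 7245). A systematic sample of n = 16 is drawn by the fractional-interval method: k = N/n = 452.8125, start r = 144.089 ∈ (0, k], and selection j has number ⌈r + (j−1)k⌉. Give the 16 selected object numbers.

145, 597, 1050, 1503, 1956, 2409, 2861, 3314, 3767, 4220, 4673, 5126, 5578, 6031, 6484, 6937

j=1: r + 0k = 144.089 → ⌈·⌉ = 145
j=2: r + 1k = 596.9015 → ⌈·⌉ = 597
j=3: r + 2k = 1049.714 → ⌈·⌉ = 1050
j=4: r + 3k = 1502.5265 → ⌈·⌉ = 1503
j=5: r + 4k = 1955.339 → ⌈·⌉ = 1956
j=6: r + 5k = 2408.1515 → ⌈·⌉ = 2409
j=7: r + 6k = 2860.964 → ⌈·⌉ = 2861
j=8: r + 7k = 3313.7765 → ⌈·⌉ = 3314
j=9: r + 8k = 3766.589 → ⌈·⌉ = 3767
j=10: r + 9k = 4219.4015 → ⌈·⌉ = 4220
j=11: r + 10k = 4672.214 → ⌈·⌉ = 4673
j=12: r + 11k = 5125.0265 → ⌈·⌉ = 5126
j=13: r + 12k = 5577.839 → ⌈·⌉ = 5578
j=14: r + 13k = 6030.6515 → ⌈·⌉ = 6031
j=15: r + 14k = 6483.464 → ⌈·⌉ = 6484
j=16: r + 15k = 6936.2765 → ⌈·⌉ = 6937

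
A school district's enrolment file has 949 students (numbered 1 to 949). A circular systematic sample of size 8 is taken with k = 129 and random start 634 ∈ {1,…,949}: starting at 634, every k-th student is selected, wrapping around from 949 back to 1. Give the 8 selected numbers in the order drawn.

Selection 1: 634
Selection 2: 634 + 129 = 763
Selection 3: 763 + 129 = 892
Selection 4: 892 + 129 = 1021 → 1021 − 949 = 72
Selection 5: 72 + 129 = 201
Selection 6: 201 + 129 = 330
Selection 7: 330 + 129 = 459
Selection 8: 459 + 129 = 588

634, 763, 892, 72, 201, 330, 459, 588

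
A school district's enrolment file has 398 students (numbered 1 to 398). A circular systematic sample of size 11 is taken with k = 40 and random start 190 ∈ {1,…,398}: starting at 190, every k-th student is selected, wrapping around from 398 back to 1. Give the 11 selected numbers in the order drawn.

Selection 1: 190
Selection 2: 190 + 40 = 230
Selection 3: 230 + 40 = 270
Selection 4: 270 + 40 = 310
Selection 5: 310 + 40 = 350
Selection 6: 350 + 40 = 390
Selection 7: 390 + 40 = 430 → 430 − 398 = 32
Selection 8: 32 + 40 = 72
Selection 9: 72 + 40 = 112
Selection 10: 112 + 40 = 152
Selection 11: 152 + 40 = 192

190, 230, 270, 310, 350, 390, 32, 72, 112, 152, 192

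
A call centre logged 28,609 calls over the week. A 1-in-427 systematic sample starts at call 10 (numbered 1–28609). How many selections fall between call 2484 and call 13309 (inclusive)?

26

k = 427
First selection ≥ 2484: 10 + ⌈(2484−10)/427⌉·427 = 10 + 6×427 = 2572
Last selection ≤ 13309: 10 + ⌊(13309−10)/427⌋·427 = 10 + 31×427 = 13247
Count = 31 − 6 + 1 = 26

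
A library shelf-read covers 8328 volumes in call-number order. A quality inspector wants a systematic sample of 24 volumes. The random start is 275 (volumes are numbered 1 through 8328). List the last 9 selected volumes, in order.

k = N/n = 8328/24 = 347
16th selection = 275 + 15×347 = 5480
17th: 5480 + 347 = 5827
18th: 5827 + 347 = 6174
19th: 6174 + 347 = 6521
20th: 6521 + 347 = 6868
21st: 6868 + 347 = 7215
22nd: 7215 + 347 = 7562
23rd: 7562 + 347 = 7909
24th: 7909 + 347 = 8256

5480, 5827, 6174, 6521, 6868, 7215, 7562, 7909, 8256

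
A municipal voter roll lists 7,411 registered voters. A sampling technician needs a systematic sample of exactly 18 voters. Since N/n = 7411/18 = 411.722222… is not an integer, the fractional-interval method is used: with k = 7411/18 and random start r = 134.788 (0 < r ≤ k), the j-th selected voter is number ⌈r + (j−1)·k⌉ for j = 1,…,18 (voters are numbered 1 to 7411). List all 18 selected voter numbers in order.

135, 547, 959, 1370, 1782, 2194, 2606, 3017, 3429, 3841, 4253, 4664, 5076, 5488, 5899, 6311, 6723, 7135

j=1: r + 0k = 134.788 → ⌈·⌉ = 135
j=2: r + 1k = 546.510222… → ⌈·⌉ = 547
j=3: r + 2k = 958.232444… → ⌈·⌉ = 959
j=4: r + 3k = 1369.954666… → ⌈·⌉ = 1370
j=5: r + 4k = 1781.676888… → ⌈·⌉ = 1782
j=6: r + 5k = 2193.399111… → ⌈·⌉ = 2194
j=7: r + 6k = 2605.121333… → ⌈·⌉ = 2606
j=8: r + 7k = 3016.843555… → ⌈·⌉ = 3017
j=9: r + 8k = 3428.565777… → ⌈·⌉ = 3429
j=10: r + 9k = 3840.288 → ⌈·⌉ = 3841
j=11: r + 10k = 4252.010222… → ⌈·⌉ = 4253
j=12: r + 11k = 4663.732444… → ⌈·⌉ = 4664
j=13: r + 12k = 5075.454666… → ⌈·⌉ = 5076
j=14: r + 13k = 5487.176888… → ⌈·⌉ = 5488
j=15: r + 14k = 5898.899111… → ⌈·⌉ = 5899
j=16: r + 15k = 6310.621333… → ⌈·⌉ = 6311
j=17: r + 16k = 6722.343555… → ⌈·⌉ = 6723
j=18: r + 17k = 7134.065777… → ⌈·⌉ = 7135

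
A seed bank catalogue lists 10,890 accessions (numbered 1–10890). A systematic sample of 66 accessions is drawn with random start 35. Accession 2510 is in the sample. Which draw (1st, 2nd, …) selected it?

k = 10890/66 = 165
position = (2510 − 35)/165 + 1 = 2475/165 + 1 = 15 + 1 = 16

16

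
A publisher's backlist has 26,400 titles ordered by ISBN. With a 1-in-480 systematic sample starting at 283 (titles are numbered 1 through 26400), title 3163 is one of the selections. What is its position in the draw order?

k = 480
position = (3163 − 283)/480 + 1 = 2880/480 + 1 = 6 + 1 = 7

7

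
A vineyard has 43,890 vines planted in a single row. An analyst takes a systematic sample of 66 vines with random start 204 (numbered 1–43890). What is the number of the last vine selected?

k = 43890/66 = 665
66th selection = r + (66−1)·k = 204 + 65×665 = 204 + 43225 = 43429

43429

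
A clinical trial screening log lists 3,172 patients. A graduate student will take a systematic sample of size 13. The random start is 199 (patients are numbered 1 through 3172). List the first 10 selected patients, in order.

199, 443, 687, 931, 1175, 1419, 1663, 1907, 2151, 2395

k = N/n = 3172/13 = 244
patient 1: 199
patient 2: 199 + 244 = 443
patient 3: 443 + 244 = 687
patient 4: 687 + 244 = 931
patient 5: 931 + 244 = 1175
patient 6: 1175 + 244 = 1419
patient 7: 1419 + 244 = 1663
patient 8: 1663 + 244 = 1907
patient 9: 1907 + 244 = 2151
patient 10: 2151 + 244 = 2395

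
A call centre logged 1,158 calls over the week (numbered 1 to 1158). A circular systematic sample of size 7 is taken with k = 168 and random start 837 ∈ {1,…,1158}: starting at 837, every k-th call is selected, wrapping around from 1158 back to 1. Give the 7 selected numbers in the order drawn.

Selection 1: 837
Selection 2: 837 + 168 = 1005
Selection 3: 1005 + 168 = 1173 → 1173 − 1158 = 15
Selection 4: 15 + 168 = 183
Selection 5: 183 + 168 = 351
Selection 6: 351 + 168 = 519
Selection 7: 519 + 168 = 687

837, 1005, 15, 183, 351, 519, 687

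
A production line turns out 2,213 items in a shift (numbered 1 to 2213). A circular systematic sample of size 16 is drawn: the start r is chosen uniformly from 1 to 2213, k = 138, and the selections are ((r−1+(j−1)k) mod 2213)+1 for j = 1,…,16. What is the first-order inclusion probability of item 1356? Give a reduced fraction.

For each position j, as r ranges over 1…2213 the j-th selection hits every item exactly once, so item 1356 is selected for exactly 16 of the 2213 starts.
Inclusion probability = 16/2213.

16/2213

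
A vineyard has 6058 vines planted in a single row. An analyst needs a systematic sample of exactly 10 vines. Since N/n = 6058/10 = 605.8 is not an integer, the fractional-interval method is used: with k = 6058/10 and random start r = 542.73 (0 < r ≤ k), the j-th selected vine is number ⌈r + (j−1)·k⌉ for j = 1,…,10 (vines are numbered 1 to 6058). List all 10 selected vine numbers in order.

543, 1149, 1755, 2361, 2966, 3572, 4178, 4784, 5390, 5995

j=1: r + 0k = 542.73 → ⌈·⌉ = 543
j=2: r + 1k = 1148.53 → ⌈·⌉ = 1149
j=3: r + 2k = 1754.33 → ⌈·⌉ = 1755
j=4: r + 3k = 2360.13 → ⌈·⌉ = 2361
j=5: r + 4k = 2965.93 → ⌈·⌉ = 2966
j=6: r + 5k = 3571.73 → ⌈·⌉ = 3572
j=7: r + 6k = 4177.53 → ⌈·⌉ = 4178
j=8: r + 7k = 4783.33 → ⌈·⌉ = 4784
j=9: r + 8k = 5389.13 → ⌈·⌉ = 5390
j=10: r + 9k = 5994.93 → ⌈·⌉ = 5995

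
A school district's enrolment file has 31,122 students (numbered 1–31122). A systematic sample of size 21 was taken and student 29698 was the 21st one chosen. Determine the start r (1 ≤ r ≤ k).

k = 31122/21 = 1482
r = 29698 − (21−1)×1482 = 29698 − 29640 = 58

58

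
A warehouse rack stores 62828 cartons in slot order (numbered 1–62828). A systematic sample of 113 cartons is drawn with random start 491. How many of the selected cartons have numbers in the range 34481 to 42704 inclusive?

k = 62828/113 = 556
First selection ≥ 34481: 491 + ⌈(34481−491)/556⌉·556 = 491 + 62×556 = 34963
Last selection ≤ 42704: 491 + ⌊(42704−491)/556⌋·556 = 491 + 75×556 = 42191
Count = 75 − 62 + 1 = 14

14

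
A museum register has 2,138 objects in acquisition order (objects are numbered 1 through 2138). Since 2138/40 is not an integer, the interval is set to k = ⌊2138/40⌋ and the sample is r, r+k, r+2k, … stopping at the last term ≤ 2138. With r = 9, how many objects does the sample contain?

41

k = ⌊2138/40⌋ = 53
Achieved size = ⌊(2138 − 9)/53⌋ + 1 = ⌊2129/53⌋ + 1 = 40 + 1 = 41
(last selection: 9 + 40×53 = 2129 ≤ 2138; next would be 2182 > 2138)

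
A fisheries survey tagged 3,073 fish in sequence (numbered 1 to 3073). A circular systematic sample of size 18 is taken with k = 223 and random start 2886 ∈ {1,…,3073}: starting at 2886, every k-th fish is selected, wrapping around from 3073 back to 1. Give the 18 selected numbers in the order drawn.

Selection 1: 2886
Selection 2: 2886 + 223 = 3109 → 3109 − 3073 = 36
Selection 3: 36 + 223 = 259
Selection 4: 259 + 223 = 482
Selection 5: 482 + 223 = 705
Selection 6: 705 + 223 = 928
Selection 7: 928 + 223 = 1151
Selection 8: 1151 + 223 = 1374
Selection 9: 1374 + 223 = 1597
Selection 10: 1597 + 223 = 1820
Selection 11: 1820 + 223 = 2043
Selection 12: 2043 + 223 = 2266
Selection 13: 2266 + 223 = 2489
Selection 14: 2489 + 223 = 2712
Selection 15: 2712 + 223 = 2935
Selection 16: 2935 + 223 = 3158 → 3158 − 3073 = 85
Selection 17: 85 + 223 = 308
Selection 18: 308 + 223 = 531

2886, 36, 259, 482, 705, 928, 1151, 1374, 1597, 1820, 2043, 2266, 2489, 2712, 2935, 85, 308, 531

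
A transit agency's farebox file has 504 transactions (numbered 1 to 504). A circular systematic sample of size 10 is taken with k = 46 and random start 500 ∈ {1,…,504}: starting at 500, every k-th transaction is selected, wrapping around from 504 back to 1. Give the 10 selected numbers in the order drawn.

500, 42, 88, 134, 180, 226, 272, 318, 364, 410

Selection 1: 500
Selection 2: 500 + 46 = 546 → 546 − 504 = 42
Selection 3: 42 + 46 = 88
Selection 4: 88 + 46 = 134
Selection 5: 134 + 46 = 180
Selection 6: 180 + 46 = 226
Selection 7: 226 + 46 = 272
Selection 8: 272 + 46 = 318
Selection 9: 318 + 46 = 364
Selection 10: 364 + 46 = 410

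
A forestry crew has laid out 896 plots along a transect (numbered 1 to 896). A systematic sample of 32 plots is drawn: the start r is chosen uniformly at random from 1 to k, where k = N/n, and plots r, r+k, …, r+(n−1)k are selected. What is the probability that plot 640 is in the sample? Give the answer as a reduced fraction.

k = 896/32 = 28.
Plot 640 is selected iff r ≡ 640 (mod 28); exactly one such r in {1,…,28}.
Inclusion probability = 1/28.

1/28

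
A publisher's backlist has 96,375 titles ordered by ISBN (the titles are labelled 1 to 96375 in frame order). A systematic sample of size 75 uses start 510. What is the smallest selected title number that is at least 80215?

k = 96375/75 = 1285
Steps past start: ⌈(80215 − 510)/1285⌉ = ⌈79705/1285⌉ = 63
Selected title: 510 + 63×1285 = 81465

81465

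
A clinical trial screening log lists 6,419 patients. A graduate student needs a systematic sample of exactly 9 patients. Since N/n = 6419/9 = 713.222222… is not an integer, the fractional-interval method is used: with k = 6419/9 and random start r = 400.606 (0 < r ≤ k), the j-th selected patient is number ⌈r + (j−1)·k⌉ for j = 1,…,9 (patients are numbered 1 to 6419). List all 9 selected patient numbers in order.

401, 1114, 1828, 2541, 3254, 3967, 4680, 5394, 6107

j=1: r + 0k = 400.606 → ⌈·⌉ = 401
j=2: r + 1k = 1113.828222… → ⌈·⌉ = 1114
j=3: r + 2k = 1827.050444… → ⌈·⌉ = 1828
j=4: r + 3k = 2540.272666… → ⌈·⌉ = 2541
j=5: r + 4k = 3253.494888… → ⌈·⌉ = 3254
j=6: r + 5k = 3966.717111… → ⌈·⌉ = 3967
j=7: r + 6k = 4679.939333… → ⌈·⌉ = 4680
j=8: r + 7k = 5393.161555… → ⌈·⌉ = 5394
j=9: r + 8k = 6106.383777… → ⌈·⌉ = 6107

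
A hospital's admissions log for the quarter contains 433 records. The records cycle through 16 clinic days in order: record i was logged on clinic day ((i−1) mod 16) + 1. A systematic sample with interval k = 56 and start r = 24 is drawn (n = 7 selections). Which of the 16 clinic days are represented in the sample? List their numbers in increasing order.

Consecutive selections differ by k = 56, so their clinic day numbers differ by 56 mod 16 = 8.
gcd(56, 16) = 8, so the sample visits 16/8 = 2 distinct residues mod 16.
Start 24 is clinic day 8; the clinic days hit are 8, 16.

8, 16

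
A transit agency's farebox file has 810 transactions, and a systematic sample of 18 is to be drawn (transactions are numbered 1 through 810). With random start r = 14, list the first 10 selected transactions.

14, 59, 104, 149, 194, 239, 284, 329, 374, 419

k = N/n = 810/18 = 45
transaction 1: 14
transaction 2: 14 + 45 = 59
transaction 3: 59 + 45 = 104
transaction 4: 104 + 45 = 149
transaction 5: 149 + 45 = 194
transaction 6: 194 + 45 = 239
transaction 7: 239 + 45 = 284
transaction 8: 284 + 45 = 329
transaction 9: 329 + 45 = 374
transaction 10: 374 + 45 = 419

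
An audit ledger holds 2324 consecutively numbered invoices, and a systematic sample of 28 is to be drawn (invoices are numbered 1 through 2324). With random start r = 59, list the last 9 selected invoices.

k = N/n = 2324/28 = 83
20th selection = 59 + 19×83 = 1636
21st: 1636 + 83 = 1719
22nd: 1719 + 83 = 1802
23rd: 1802 + 83 = 1885
24th: 1885 + 83 = 1968
25th: 1968 + 83 = 2051
26th: 2051 + 83 = 2134
27th: 2134 + 83 = 2217
28th: 2217 + 83 = 2300

1636, 1719, 1802, 1885, 1968, 2051, 2134, 2217, 2300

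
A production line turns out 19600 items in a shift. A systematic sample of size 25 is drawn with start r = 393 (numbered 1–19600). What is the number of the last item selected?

k = 19600/25 = 784
25th selection = r + (25−1)·k = 393 + 24×784 = 393 + 18816 = 19209

19209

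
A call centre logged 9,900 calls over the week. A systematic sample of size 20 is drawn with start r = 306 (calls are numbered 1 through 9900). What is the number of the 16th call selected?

7731

k = 9900/20 = 495
16th selection = r + (16−1)·k = 306 + 15×495 = 306 + 7425 = 7731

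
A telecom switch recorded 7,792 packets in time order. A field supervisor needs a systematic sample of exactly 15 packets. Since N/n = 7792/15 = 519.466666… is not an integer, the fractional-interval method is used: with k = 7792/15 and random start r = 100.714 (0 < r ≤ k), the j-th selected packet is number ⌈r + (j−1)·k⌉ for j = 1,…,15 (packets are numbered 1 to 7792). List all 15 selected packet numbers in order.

101, 621, 1140, 1660, 2179, 2699, 3218, 3737, 4257, 4776, 5296, 5815, 6335, 6854, 7374

j=1: r + 0k = 100.714 → ⌈·⌉ = 101
j=2: r + 1k = 620.180666… → ⌈·⌉ = 621
j=3: r + 2k = 1139.647333… → ⌈·⌉ = 1140
j=4: r + 3k = 1659.114 → ⌈·⌉ = 1660
j=5: r + 4k = 2178.580666… → ⌈·⌉ = 2179
j=6: r + 5k = 2698.047333… → ⌈·⌉ = 2699
j=7: r + 6k = 3217.514 → ⌈·⌉ = 3218
j=8: r + 7k = 3736.980666… → ⌈·⌉ = 3737
j=9: r + 8k = 4256.447333… → ⌈·⌉ = 4257
j=10: r + 9k = 4775.914 → ⌈·⌉ = 4776
j=11: r + 10k = 5295.380666… → ⌈·⌉ = 5296
j=12: r + 11k = 5814.847333… → ⌈·⌉ = 5815
j=13: r + 12k = 6334.314 → ⌈·⌉ = 6335
j=14: r + 13k = 6853.780666… → ⌈·⌉ = 6854
j=15: r + 14k = 7373.247333… → ⌈·⌉ = 7374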